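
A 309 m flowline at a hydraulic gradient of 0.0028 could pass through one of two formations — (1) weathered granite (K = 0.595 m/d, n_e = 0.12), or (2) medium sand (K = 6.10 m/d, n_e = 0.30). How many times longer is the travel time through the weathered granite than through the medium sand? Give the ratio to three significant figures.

4.10

Unit 1 (weathered granite): v = 0.595×0.0028/0.12 = 0.01388 m/d, t = 309/0.01388 = 22260 d
Unit 2 (medium sand): v = 6.10×0.0028/0.30 = 0.05693 m/d, t = 309/0.05693 = 5427 d
t(weathered granite) / t(medium sand) = 22260/5427 = 4.10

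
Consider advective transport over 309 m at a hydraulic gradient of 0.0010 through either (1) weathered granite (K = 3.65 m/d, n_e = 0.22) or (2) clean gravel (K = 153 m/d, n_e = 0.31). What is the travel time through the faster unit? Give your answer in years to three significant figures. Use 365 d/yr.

Unit 1 (weathered granite): v = 3.65×0.0010/0.22 = 0.01659 m/d, t = 309/0.01659 = 18620 d
Unit 2 (clean gravel): v = 153×0.0010/0.31 = 0.4935 m/d, t = 309/0.4935 = 626.1 d
Faster: 626.1 d / 365 = 1.72 yr

1.72 years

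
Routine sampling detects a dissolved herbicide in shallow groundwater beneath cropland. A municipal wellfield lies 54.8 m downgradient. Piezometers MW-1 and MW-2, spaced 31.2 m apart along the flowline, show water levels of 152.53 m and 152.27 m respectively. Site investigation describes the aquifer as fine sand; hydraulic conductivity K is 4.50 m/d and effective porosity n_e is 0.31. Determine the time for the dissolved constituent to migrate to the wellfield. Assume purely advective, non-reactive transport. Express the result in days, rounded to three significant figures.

Hydraulic gradient i = (152.53 − 152.27) / 31.2 = 0.26 / 31.2 = 0.008333
Darcy flux q = K·i = 4.50 × 0.008333 = 0.03750 m/d
Seepage velocity v = q / n = 0.03750 / 0.31 = 0.1210 m/d
t = L / v = 54.8 / 0.1210 = 453.0 d

453 days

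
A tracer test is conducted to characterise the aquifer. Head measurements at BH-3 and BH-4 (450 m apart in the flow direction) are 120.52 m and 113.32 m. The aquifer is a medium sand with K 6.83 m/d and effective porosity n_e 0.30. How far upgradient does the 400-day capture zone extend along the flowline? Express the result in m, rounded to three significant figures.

146 m

Hydraulic gradient i = (120.52 − 113.32) / 450 = 7.20 / 450 = 0.01600
Specific discharge q = 6.83 × 0.01600 = 0.1093 m/d
v = Ki/n = 6.83·0.01600/0.30 = 0.3643 m/d
L = v × T = 0.3643 × 400 = 145.7 m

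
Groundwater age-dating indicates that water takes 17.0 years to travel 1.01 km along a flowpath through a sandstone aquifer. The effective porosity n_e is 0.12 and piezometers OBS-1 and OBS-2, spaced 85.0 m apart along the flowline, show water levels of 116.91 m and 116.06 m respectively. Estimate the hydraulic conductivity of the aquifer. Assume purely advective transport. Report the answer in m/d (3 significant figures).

1.95 m/d

Hydraulic gradient i = (116.91 − 116.06) / 85.0 = 0.85 / 85.0 = 0.01000
t = 17.0 years = 6205 d
L = 1.01 km = 1010 m
v = L / t = 1010 / 6205 = 0.1628 m/d
K = v · n / i = 0.1628 × 0.12 / 0.01000 = 1.95 m/d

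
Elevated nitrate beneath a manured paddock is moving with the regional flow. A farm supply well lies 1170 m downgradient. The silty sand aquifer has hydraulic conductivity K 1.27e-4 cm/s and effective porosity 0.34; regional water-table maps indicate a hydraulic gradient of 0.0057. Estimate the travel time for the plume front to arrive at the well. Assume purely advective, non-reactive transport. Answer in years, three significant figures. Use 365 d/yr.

1740 years

K = 1.27e-4 cm/s × 864 = 0.1097 m/d
Specific discharge q = 0.1097 × 0.0057 = 6.254e-4 m/d
Seepage velocity v = q / n = 6.254e-4 / 0.34 = 0.001840 m/d
t = L / v = 1170 / 0.001840 = 636000 d
   = 636000 / 365 = 1740 yr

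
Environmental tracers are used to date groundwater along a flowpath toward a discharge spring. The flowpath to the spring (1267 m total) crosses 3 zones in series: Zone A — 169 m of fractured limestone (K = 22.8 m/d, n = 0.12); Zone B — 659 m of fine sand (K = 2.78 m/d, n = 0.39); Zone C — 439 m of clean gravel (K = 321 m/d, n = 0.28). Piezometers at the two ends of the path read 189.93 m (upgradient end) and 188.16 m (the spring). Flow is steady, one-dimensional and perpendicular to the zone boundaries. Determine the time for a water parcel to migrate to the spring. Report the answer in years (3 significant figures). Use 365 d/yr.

152 years

Total head drop ΔH = 189.93 − 188.16 = 1.77 m
Continuity: the same q passes through each zone, so ΔH = q·Σ(L_j/K_j) — the zones act as resistances in series.
Σ(L/K) = 169/22.8 + 659/2.78 + 439/321 = 7.412 + 237.1 + 1.368 = 245.8 d
q = ΔH / Σ(L/K) = 1.77 / 245.8 = 0.007200 m/d (same in every zone)
Zone A: v = q/n = 0.007200/0.12 = 0.06000 m/d → t_A = 169/0.06000 = 2817 d
Zone B: v = q/n = 0.007200/0.39 = 0.01846 m/d → t_B = 659/0.01846 = 35700 d
Zone C: v = q/n = 0.007200/0.28 = 0.02571 m/d → t_C = 439/0.02571 = 17070 d
Total t = 2817 + 35700 + 17070 = 55580 d
   = 55580 / 365 = 152 yr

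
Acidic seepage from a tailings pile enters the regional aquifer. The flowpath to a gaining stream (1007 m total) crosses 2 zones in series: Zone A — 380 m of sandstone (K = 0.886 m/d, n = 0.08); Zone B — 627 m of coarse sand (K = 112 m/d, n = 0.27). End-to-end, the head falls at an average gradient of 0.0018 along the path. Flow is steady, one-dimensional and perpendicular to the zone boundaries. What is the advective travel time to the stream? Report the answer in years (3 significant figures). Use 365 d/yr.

131 years

Continuity: the same q passes through each zone, so ΔH = q·Σ(L_j/K_j) — the zones act as resistances in series.
Σ(L/K) = 380/0.886 + 627/112 = 428.9 + 5.598 = 434.5 d
K_eq = L_total / Σ(L/K) = 1007 / 434.5 = 2.318 m/d
q = K_eq · i = 2.318 × 0.0018 = 0.004172 m/d (same in every zone)
Zone A: v = q/n = 0.004172/0.08 = 0.05215 m/d → t_A = 380/0.05215 = 7287 d
Zone B: v = q/n = 0.004172/0.27 = 0.01545 m/d → t_B = 627/0.01545 = 40580 d
Total t = 7287 + 40580 = 47870 d
   = 47870 / 365 = 131 yr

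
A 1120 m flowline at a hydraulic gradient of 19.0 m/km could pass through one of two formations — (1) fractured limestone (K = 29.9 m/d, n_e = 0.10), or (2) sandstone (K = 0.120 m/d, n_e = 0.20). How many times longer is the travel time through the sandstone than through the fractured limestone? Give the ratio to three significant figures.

498

Unit 1 (fractured limestone): v = 29.9×0.019/0.10 = 5.681 m/d, t = 1120/5.681 = 197.1 d
Unit 2 (sandstone): v = 0.120×0.019/0.20 = 0.01140 m/d, t = 1120/0.01140 = 98250 d
t(sandstone) / t(fractured limestone) = 98250/197.1 = 498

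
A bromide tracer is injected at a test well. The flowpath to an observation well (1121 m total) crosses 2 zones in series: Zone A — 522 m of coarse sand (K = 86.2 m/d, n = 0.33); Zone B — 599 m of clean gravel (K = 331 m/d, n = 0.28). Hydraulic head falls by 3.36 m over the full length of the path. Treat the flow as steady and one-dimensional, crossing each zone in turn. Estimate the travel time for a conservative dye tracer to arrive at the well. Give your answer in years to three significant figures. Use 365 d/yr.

Continuity: the same q passes through each zone, so ΔH = q·Σ(L_j/K_j) — the zones act as resistances in series.
Σ(L/K) = 522/86.2 + 599/331 = 6.056 + 1.810 = 7.865 d
q = ΔH / Σ(L/K) = 3.36 / 7.865 = 0.4272 m/d (same in every zone)
Zone A: v = q/n = 0.4272/0.33 = 1.295 m/d → t_A = 522/1.295 = 403.2 d
Zone B: v = q/n = 0.4272/0.28 = 1.526 m/d → t_B = 599/1.526 = 392.6 d
Total t = 403.2 + 392.6 = 795.9 d
   = 795.9 / 365 = 2.18 yr

2.18 years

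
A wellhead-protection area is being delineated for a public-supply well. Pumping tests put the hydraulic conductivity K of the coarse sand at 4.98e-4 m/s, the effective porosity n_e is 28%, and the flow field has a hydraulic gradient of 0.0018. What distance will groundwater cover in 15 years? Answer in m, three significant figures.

1510 m

K = 4.98e-4 m/s × 86400 s/d = 43.03 m/d
Darcy flux q = K·i = 43.03 × 0.0018 = 0.07745 m/d
v = Ki/n = 43.03·0.0018/0.28 = 0.2766 m/d
T = 15 yr × 365 = 5475 d
L = v × T = 0.2766 × 5475 = 1514 m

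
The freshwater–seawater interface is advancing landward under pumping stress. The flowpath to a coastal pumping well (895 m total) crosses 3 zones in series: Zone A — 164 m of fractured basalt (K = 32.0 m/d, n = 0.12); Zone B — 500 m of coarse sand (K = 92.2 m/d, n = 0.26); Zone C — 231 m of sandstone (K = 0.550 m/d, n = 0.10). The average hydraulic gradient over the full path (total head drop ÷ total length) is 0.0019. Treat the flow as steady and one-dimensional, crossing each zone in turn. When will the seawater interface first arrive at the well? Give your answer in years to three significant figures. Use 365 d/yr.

120 years

Steady 1-D flow in series ⇒ the Darcy flux q is identical in every zone and the zone head losses add (resistances L/K in series).
Σ(L/K) = 164/32.0 + 500/92.2 + 231/0.550 = 5.125 + 5.423 + 420.0 = 430.5 d
K_eq = L_total / Σ(L/K) = 895 / 430.5 = 2.079 m/d
q = K_eq · i = 2.079 × 0.0019 = 0.003950 m/d (same in every zone)
Zone A: v = q/n = 0.003950/0.12 = 0.03291 m/d → t_A = 164/0.03291 = 4983 d
Zone B: v = q/n = 0.003950/0.26 = 0.01519 m/d → t_B = 500/0.01519 = 32910 d
Zone C: v = q/n = 0.003950/0.10 = 0.03950 m/d → t_C = 231/0.03950 = 5849 d
Total t = 4983 + 32910 + 5849 = 43750 d
   = 43750 / 365 = 120 yr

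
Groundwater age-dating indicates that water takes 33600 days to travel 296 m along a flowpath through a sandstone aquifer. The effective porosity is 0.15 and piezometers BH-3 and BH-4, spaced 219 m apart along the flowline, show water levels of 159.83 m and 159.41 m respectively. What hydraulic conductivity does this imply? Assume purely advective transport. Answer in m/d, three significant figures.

0.689 m/d

Hydraulic gradient i = (159.83 − 159.41) / 219 = 0.42 / 219 = 0.001918
v = L / t = 296 / 33600 = 0.008810 m/d
K = v · n / i = 0.008810 × 0.15 / 0.001918 = 0.689 m/d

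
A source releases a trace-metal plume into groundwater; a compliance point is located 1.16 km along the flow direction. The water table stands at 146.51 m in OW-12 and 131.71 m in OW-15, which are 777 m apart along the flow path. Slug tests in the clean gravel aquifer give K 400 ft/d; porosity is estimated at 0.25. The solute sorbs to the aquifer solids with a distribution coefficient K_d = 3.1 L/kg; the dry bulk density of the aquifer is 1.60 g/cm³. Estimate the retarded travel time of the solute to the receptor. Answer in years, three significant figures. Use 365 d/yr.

7.13 years

Hydraulic gradient i = (146.51 − 131.71) / 777 = 14.80 / 777 = 0.01905
K = 400 ft/d × 0.3048 = 121.9 m/d
Darcy flux q = K·i = 121.9 × 0.01905 = 2.322 m/d
Seepage velocity v = q / n = 2.322 / 0.25 = 9.289 m/d
Retardation R = 1 + ρ_b·K_d/n = 1 + 1.60×3.1/0.25 = 20.84
Contaminant velocity v_c = v/R = 9.289/20.84 = 0.4457 m/d
L = 1.16 km = 1160 m
t = L/v_c = 1160/0.4457 = 2602 d
   = 2602/365 = 7.13 yr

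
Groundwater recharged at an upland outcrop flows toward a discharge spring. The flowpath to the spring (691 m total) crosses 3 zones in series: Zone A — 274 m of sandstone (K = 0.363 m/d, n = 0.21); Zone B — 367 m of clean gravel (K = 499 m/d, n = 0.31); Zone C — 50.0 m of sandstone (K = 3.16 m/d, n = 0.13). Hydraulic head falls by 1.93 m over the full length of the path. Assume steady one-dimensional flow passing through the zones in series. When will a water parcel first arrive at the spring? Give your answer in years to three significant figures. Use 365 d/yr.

195 years

Continuity: the same q passes through each zone, so ΔH = q·Σ(L_j/K_j) — the zones act as resistances in series.
Σ(L/K) = 274/0.363 + 367/499 + 50.0/3.16 = 754.8 + 0.7355 + 15.82 = 771.4 d
q = ΔH / Σ(L/K) = 1.93 / 771.4 = 0.002502 m/d (same in every zone)
Zone A: v = q/n = 0.002502/0.21 = 0.01191 m/d → t_A = 274/0.01191 = 23000 d
Zone B: v = q/n = 0.002502/0.31 = 0.008071 m/d → t_B = 367/0.008071 = 45470 d
Zone C: v = q/n = 0.002502/0.13 = 0.01925 m/d → t_C = 50.0/0.01925 = 2598 d
Total t = 23000 + 45470 + 2598 = 71070 d
   = 71070 / 365 = 195 yr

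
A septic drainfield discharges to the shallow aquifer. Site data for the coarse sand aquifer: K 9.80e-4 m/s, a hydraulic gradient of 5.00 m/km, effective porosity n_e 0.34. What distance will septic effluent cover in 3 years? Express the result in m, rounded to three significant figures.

K = 9.80e-4 m/s × 86400 s/d = 84.67 m/d
q = Ki = 84.67 × 0.0050 = 0.4234 m/d
Seepage velocity v = q / n = 0.4234 / 0.34 = 1.245 m/d
T = 3 yr × 365 = 1095 d
L = v × T = 1.245 × 1095 = 1363 m

1360 m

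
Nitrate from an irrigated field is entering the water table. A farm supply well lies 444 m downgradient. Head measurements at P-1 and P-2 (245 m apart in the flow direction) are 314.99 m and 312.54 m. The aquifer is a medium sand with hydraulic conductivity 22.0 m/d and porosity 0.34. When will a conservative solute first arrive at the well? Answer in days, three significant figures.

Hydraulic gradient i = (314.99 − 312.54) / 245 = 2.45 / 245 = 0.01000
Darcy flux q = K·i = 22.0 × 0.01000 = 0.2200 m/d
v = Ki/n = 22.0·0.01000/0.34 = 0.6471 m/d
t = L / v = 444 / 0.6471 = 686.2 d

686 days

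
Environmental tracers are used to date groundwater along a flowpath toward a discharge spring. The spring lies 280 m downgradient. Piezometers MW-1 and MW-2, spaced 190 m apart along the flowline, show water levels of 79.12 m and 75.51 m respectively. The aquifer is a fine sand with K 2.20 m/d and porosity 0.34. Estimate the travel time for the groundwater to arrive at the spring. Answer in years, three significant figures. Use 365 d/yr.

Hydraulic gradient i = (79.12 − 75.51) / 190 = 3.61 / 190 = 0.01900
q = Ki = 2.20 × 0.01900 = 0.04180 m/d
v_s = q/n_e = 0.04180/0.34 = 0.1229 m/d
t = L / v = 280 / 0.1229 = 2278 d
   = 2278 / 365 = 6.24 yr

6.24 years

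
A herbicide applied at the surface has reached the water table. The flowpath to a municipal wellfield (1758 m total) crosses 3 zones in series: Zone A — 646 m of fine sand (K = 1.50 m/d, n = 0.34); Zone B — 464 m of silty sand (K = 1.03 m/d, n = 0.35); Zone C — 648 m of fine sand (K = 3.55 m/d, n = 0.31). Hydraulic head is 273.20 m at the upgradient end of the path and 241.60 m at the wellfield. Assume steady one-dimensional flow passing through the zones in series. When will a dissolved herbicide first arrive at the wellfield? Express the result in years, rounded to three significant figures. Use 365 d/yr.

Total head drop ΔH = 273.20 − 241.60 = 31.60 m
Continuity: the same q passes through each zone, so ΔH = q·Σ(L_j/K_j) — the zones act as resistances in series.
Σ(L/K) = 646/1.50 + 464/1.03 + 648/3.55 = 430.7 + 450.5 + 182.5 = 1064 d
q = ΔH / Σ(L/K) = 31.60 / 1064 = 0.02971 m/d (same in every zone)
Zone A: v = q/n = 0.02971/0.34 = 0.08738 m/d → t_A = 646/0.08738 = 7393 d
Zone B: v = q/n = 0.02971/0.35 = 0.08488 m/d → t_B = 464/0.08488 = 5467 d
Zone C: v = q/n = 0.02971/0.31 = 0.09583 m/d → t_C = 648/0.09583 = 6762 d
Total t = 7393 + 5467 + 6762 = 19620 d
   = 19620 / 365 = 53.8 yr

53.8 years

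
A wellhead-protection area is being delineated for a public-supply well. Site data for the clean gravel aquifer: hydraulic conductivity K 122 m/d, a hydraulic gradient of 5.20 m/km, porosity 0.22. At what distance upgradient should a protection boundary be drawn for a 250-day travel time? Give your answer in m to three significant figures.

721 m

q = Ki = 122 × 0.0052 = 0.6344 m/d
Average linear velocity = 0.6344 / 0.22 = 2.884 m/d
L = v × T = 2.884 × 250 = 720.9 m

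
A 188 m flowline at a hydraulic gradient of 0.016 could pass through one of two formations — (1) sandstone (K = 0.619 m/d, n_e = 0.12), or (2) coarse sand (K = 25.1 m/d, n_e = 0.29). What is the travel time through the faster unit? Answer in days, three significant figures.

Unit 1 (sandstone): v = 0.619×0.016/0.12 = 0.08253 m/d, t = 188/0.08253 = 2278 d
Unit 2 (coarse sand): v = 25.1×0.016/0.29 = 1.385 m/d, t = 188/1.385 = 135.8 d
Faster unit: t = 136 d

136 days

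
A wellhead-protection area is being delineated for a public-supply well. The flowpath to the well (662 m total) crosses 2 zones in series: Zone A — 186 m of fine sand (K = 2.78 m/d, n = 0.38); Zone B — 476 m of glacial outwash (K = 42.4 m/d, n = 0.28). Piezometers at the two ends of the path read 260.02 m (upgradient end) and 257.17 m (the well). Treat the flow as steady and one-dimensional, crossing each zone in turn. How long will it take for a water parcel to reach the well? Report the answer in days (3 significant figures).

Total head drop ΔH = 260.02 − 257.17 = 2.85 m
Steady 1-D flow in series ⇒ the Darcy flux q is identical in every zone and the zone head losses add (resistances L/K in series).
Σ(L/K) = 186/2.78 + 476/42.4 = 66.91 + 11.23 = 78.13 d
q = ΔH / Σ(L/K) = 2.85 / 78.13 = 0.03648 m/d (same in every zone)
Zone A: v = q/n = 0.03648/0.38 = 0.09599 m/d → t_A = 186/0.09599 = 1938 d
Zone B: v = q/n = 0.03648/0.28 = 0.1303 m/d → t_B = 476/0.1303 = 3654 d
Total t = 1938 + 3654 = 5592 d

5590 days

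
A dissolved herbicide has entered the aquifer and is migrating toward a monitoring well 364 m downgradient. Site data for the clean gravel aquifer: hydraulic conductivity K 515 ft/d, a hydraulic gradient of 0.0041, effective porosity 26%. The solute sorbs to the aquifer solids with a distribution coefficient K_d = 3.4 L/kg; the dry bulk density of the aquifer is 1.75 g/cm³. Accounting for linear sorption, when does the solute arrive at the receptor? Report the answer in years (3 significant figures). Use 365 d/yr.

K = 515 ft/d × 0.3048 = 157.0 m/d
Specific discharge q = 157.0 × 0.0041 = 0.6436 m/d
v = Ki/n = 157.0·0.0041/0.26 = 2.475 m/d
Retardation R = 1 + ρ_b·K_d/n = 1 + 1.75×3.4/0.26 = 23.88
Contaminant velocity v_c = v/R = 2.475/23.88 = 0.1036 m/d
t = L/v_c = 364/0.1036 = 3512 d
   = 3512/365 = 9.62 yr

9.62 years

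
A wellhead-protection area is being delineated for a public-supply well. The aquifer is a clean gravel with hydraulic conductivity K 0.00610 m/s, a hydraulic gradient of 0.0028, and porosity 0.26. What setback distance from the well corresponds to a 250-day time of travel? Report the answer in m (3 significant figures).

1420 m

K = 0.00610 m/s × 86400 s/d = 527.0 m/d
Specific discharge q = 527.0 × 0.0028 = 1.476 m/d
v_s = q/n_e = 1.476/0.26 = 5.676 m/d
L = v × T = 5.676 × 250 = 1419 m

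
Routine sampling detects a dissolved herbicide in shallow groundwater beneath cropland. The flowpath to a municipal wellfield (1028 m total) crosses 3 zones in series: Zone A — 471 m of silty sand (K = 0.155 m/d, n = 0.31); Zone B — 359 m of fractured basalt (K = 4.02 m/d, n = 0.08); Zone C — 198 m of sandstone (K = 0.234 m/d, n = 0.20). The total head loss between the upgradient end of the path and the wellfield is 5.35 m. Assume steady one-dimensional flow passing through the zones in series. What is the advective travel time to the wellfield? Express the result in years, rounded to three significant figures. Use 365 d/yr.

436 years

Steady 1-D flow in series ⇒ the Darcy flux q is identical in every zone and the zone head losses add (resistances L/K in series).
Σ(L/K) = 471/0.155 + 359/4.02 + 198/0.234 = 3039 + 89.30 + 846.2 = 3974 d
q = ΔH / Σ(L/K) = 5.35 / 3974 = 0.001346 m/d (same in every zone)
Zone A: v = q/n = 0.001346/0.31 = 0.004343 m/d → t_A = 471/0.004343 = 108500 d
Zone B: v = q/n = 0.001346/0.08 = 0.01683 m/d → t_B = 359/0.01683 = 21330 d
Zone C: v = q/n = 0.001346/0.20 = 0.006731 m/d → t_C = 198/0.006731 = 29420 d
Total t = 108500 + 21330 + 29420 = 159200 d
   = 159200 / 365 = 436 yr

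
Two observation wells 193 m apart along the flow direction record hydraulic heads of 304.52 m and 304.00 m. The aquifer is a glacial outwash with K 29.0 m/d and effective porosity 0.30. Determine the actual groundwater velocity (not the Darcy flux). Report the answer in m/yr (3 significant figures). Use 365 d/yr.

95.1 m/yr

Hydraulic gradient i = (304.52 − 304.00) / 193 = 0.52 / 193 = 0.002694
Specific discharge q = 29.0 × 0.002694 = 0.07813 m/d
v = Ki/n = 29.0·0.002694/0.30 = 0.2604 m/d
   = 0.2604 × 365 = 95.1 m/yr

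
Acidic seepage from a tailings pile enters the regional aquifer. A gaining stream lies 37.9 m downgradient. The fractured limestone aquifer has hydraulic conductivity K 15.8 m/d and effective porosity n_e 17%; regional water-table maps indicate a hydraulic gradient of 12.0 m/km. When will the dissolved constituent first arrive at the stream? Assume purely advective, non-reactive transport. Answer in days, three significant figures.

Darcy flux q = K·i = 15.8 × 0.012 = 0.1896 m/d
Average linear velocity = 0.1896 / 0.17 = 1.115 m/d
t = L / v = 37.9 / 1.115 = 33.98 d

34.0 days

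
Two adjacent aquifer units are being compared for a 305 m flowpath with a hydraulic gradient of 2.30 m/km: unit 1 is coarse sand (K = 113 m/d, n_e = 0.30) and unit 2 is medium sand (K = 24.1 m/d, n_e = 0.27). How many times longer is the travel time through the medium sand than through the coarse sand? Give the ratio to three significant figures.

Unit 1 (coarse sand): v = 113×0.0023/0.30 = 0.8663 m/d, t = 305/0.8663 = 352.1 d
Unit 2 (medium sand): v = 24.1×0.0023/0.27 = 0.2053 m/d, t = 305/0.2053 = 1486 d
t(medium sand) / t(coarse sand) = 1486/352.1 = 4.22

4.22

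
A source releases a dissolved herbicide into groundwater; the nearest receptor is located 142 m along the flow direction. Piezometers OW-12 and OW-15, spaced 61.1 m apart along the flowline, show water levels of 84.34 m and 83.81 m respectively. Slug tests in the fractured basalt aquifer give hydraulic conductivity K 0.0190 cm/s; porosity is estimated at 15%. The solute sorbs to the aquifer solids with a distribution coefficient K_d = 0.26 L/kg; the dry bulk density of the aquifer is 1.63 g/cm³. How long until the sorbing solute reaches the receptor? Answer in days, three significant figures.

Hydraulic gradient i = (84.34 − 83.81) / 61.1 = 0.53 / 61.1 = 0.008674
K = 0.0190 cm/s × 864 = 16.42 m/d
q = Ki = 16.42 × 0.008674 = 0.1424 m/d
v_s = q/n_e = 0.1424/0.15 = 0.9493 m/d
Retardation R = 1 + ρ_b·K_d/n = 1 + 1.63×0.26/0.15 = 3.825
Contaminant velocity v_c = v/R = 0.9493/3.825 = 0.2482 m/d
t = L/v_c = 142/0.2482 = 572.2 d

572 days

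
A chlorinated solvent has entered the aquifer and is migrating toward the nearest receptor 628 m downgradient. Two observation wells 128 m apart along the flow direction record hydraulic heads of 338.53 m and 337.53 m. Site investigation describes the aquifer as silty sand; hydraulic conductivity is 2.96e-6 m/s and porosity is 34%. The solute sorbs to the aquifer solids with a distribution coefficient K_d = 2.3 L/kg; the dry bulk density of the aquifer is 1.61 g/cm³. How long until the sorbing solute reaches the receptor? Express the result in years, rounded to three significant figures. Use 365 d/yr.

3480 years

Hydraulic gradient i = (338.53 − 337.53) / 128 = 1.00 / 128 = 0.007813
K = 2.96e-6 m/s × 86400 s/d = 0.2557 m/d
q = Ki = 0.2557 × 0.007813 = 0.001998 m/d
Average linear velocity = 0.001998 / 0.34 = 0.005876 m/d
Retardation R = 1 + ρ_b·K_d/n = 1 + 1.61×2.3/0.34 = 11.89
Contaminant velocity v_c = v/R = 0.005876/11.89 = 4.942e-4 m/d
t = L/v_c = 628/4.942e-4 = 1.271e6 d
   = 1.271e6/365 = 3480 yr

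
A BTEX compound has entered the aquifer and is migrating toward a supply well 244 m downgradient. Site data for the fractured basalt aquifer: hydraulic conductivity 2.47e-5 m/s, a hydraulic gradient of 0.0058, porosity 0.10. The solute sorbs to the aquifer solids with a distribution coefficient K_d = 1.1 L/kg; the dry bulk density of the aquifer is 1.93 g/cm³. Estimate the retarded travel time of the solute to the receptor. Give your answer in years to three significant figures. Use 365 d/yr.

K = 2.47e-5 m/s × 86400 s/d = 2.134 m/d
q = Ki = 2.134 × 0.0058 = 0.01238 m/d
v = Ki/n = 2.134·0.0058/0.10 = 0.1238 m/d
Retardation R = 1 + ρ_b·K_d/n = 1 + 1.93×1.1/0.10 = 22.23
Contaminant velocity v_c = v/R = 0.1238/22.23 = 0.005568 m/d
t = L/v_c = 244/0.005568 = 43820 d
   = 43820/365 = 120 yr

120 years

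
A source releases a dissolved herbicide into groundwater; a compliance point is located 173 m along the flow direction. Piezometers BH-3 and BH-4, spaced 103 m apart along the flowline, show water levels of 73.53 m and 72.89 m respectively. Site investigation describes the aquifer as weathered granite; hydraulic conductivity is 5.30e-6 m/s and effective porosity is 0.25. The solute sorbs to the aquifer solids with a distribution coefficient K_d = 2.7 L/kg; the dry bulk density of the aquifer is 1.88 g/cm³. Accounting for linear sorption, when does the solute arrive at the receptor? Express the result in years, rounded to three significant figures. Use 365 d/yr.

887 years

Hydraulic gradient i = (73.53 − 72.89) / 103 = 0.64 / 103 = 0.006214
K = 5.30e-6 m/s × 86400 s/d = 0.4579 m/d
Specific discharge q = 0.4579 × 0.006214 = 0.002845 m/d
v = Ki/n = 0.4579·0.006214/0.25 = 0.01138 m/d
Retardation R = 1 + ρ_b·K_d/n = 1 + 1.88×2.7/0.25 = 21.30
Contaminant velocity v_c = v/R = 0.01138/21.30 = 5.342e-4 m/d
t = L/v_c = 173/5.342e-4 = 323800 d
   = 323800/365 = 887 yr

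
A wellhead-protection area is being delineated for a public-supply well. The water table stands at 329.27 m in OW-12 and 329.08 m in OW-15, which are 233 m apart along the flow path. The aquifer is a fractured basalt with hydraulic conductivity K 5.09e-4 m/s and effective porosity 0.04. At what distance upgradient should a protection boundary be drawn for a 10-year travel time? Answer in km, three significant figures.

Hydraulic gradient i = (329.27 − 329.08) / 233 = 0.19 / 233 = 8.155e-4
K = 5.09e-4 m/s × 86400 s/d = 43.98 m/d
q = Ki = 43.98 × 8.155e-4 = 0.03586 m/d
v = Ki/n = 43.98·8.155e-4/0.04 = 0.8965 m/d
T = 10 yr × 365 = 3650 d
L = v × T = 0.8965 × 3650 = 3272 m
   = 3.27 km

3.27 km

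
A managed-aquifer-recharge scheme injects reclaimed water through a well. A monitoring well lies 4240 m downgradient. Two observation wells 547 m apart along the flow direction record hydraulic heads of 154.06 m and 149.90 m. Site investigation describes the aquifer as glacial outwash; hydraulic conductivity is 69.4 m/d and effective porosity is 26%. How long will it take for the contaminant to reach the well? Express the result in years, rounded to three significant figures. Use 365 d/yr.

5.72 years

Hydraulic gradient i = (154.06 − 149.90) / 547 = 4.16 / 547 = 0.007605
q = Ki = 69.4 × 0.007605 = 0.5278 m/d
Seepage velocity v = q / n = 0.5278 / 0.26 = 2.030 m/d
t = L / v = 4240 / 2.030 = 2089 d
   = 2089 / 365 = 5.72 yr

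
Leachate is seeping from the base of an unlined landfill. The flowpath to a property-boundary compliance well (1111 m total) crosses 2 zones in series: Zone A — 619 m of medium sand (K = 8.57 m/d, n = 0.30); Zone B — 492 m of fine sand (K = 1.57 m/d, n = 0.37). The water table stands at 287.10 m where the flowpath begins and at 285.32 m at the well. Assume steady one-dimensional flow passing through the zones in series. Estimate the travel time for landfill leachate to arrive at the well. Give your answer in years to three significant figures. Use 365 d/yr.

Total head drop ΔH = 287.10 − 285.32 = 1.78 m
Steady 1-D flow in series ⇒ the Darcy flux q is identical in every zone and the zone head losses add (resistances L/K in series).
Σ(L/K) = 619/8.57 + 492/1.57 = 72.23 + 313.4 = 385.6 d
q = ΔH / Σ(L/K) = 1.78 / 385.6 = 0.004616 m/d (same in every zone)
Zone A: v = q/n = 0.004616/0.30 = 0.01539 m/d → t_A = 619/0.01539 = 40230 d
Zone B: v = q/n = 0.004616/0.37 = 0.01248 m/d → t_B = 492/0.01248 = 39440 d
Total t = 40230 + 39440 = 79660 d
   = 79660 / 365 = 218 yr

218 years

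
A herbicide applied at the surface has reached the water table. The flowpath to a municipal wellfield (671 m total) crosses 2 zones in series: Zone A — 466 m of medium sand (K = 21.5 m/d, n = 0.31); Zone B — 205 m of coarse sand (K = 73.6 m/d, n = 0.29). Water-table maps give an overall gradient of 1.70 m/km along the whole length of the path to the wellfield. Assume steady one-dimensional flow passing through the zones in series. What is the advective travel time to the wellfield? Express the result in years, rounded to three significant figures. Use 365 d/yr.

Continuity: the same q passes through each zone, so ΔH = q·Σ(L_j/K_j) — the zones act as resistances in series.
Σ(L/K) = 466/21.5 + 205/73.6 = 21.67 + 2.785 = 24.46 d
K_eq = L_total / Σ(L/K) = 671 / 24.46 = 27.43 m/d
q = K_eq · i = 27.43 × 0.0017 = 0.04664 m/d (same in every zone)
Zone A: v = q/n = 0.04664/0.31 = 0.1504 m/d → t_A = 466/0.1504 = 3098 d
Zone B: v = q/n = 0.04664/0.29 = 0.1608 m/d → t_B = 205/0.1608 = 1275 d
Total t = 3098 + 1275 = 4372 d
   = 4372 / 365 = 12.0 yr

12.0 years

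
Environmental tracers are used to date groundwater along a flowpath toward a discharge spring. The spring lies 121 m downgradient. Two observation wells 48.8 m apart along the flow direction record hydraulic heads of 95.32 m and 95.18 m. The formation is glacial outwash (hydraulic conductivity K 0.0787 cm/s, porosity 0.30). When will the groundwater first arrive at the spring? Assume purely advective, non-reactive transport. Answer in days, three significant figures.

186 days

Hydraulic gradient i = (95.32 − 95.18) / 48.8 = 0.14 / 48.8 = 0.002869
K = 0.0787 cm/s × 864 = 68.00 m/d
q = Ki = 68.00 × 0.002869 = 0.1951 m/d
v_s = q/n_e = 0.1951/0.30 = 0.6502 m/d
t = L / v = 121 / 0.6502 = 186.1 d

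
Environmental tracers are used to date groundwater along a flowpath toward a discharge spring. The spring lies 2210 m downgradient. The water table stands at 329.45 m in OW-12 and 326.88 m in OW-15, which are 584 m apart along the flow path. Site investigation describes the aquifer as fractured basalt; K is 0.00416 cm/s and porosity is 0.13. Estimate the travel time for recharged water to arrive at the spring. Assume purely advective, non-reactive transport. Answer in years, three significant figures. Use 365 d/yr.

49.8 years

Hydraulic gradient i = (329.45 − 326.88) / 584 = 2.57 / 584 = 0.004401
K = 0.00416 cm/s × 864 = 3.594 m/d
Specific discharge q = 3.594 × 0.004401 = 0.01582 m/d
Average linear velocity = 0.01582 / 0.13 = 0.1217 m/d
t = L / v = 2210 / 0.1217 = 18160 d
   = 18160 / 365 = 49.8 yr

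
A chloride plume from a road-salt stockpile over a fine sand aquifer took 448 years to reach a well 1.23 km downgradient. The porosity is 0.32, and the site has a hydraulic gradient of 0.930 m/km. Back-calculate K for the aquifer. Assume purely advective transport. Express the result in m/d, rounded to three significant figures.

2.59 m/d

t = 448 years = 163500 d
L = 1.23 km = 1230 m
v = L / t = 1230 / 163500 = 0.007522 m/d
K = v · n / i = 0.007522 × 0.32 / 9.3e-4 = 2.59 m/d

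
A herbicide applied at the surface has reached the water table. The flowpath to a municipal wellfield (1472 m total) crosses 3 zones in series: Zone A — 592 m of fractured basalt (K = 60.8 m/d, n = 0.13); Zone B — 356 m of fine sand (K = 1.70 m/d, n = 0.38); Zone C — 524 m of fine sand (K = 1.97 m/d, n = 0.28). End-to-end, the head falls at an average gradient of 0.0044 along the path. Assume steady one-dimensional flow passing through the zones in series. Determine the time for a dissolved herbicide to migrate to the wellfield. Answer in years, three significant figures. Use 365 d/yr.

73.7 years

For zones in series the flux q is common to all zones; the equivalent conductivity is the harmonic (thickness-weighted) mean, K_eq = L_total / Σ(L_j/K_j).
Σ(L/K) = 592/60.8 + 356/1.70 + 524/1.97 = 9.737 + 209.4 + 266.0 = 485.1 d
K_eq = L_total / Σ(L/K) = 1472 / 485.1 = 3.034 m/d
q = K_eq · i = 3.034 × 0.0044 = 0.01335 m/d (same in every zone)
Zone A: v = q/n = 0.01335/0.13 = 0.1027 m/d → t_A = 592/0.1027 = 5765 d
Zone B: v = q/n = 0.01335/0.38 = 0.03513 m/d → t_B = 356/0.03513 = 10130 d
Zone C: v = q/n = 0.01335/0.28 = 0.04768 m/d → t_C = 524/0.04768 = 10990 d
Total t = 5765 + 10130 + 10990 = 26890 d
   = 26890 / 365 = 73.7 yr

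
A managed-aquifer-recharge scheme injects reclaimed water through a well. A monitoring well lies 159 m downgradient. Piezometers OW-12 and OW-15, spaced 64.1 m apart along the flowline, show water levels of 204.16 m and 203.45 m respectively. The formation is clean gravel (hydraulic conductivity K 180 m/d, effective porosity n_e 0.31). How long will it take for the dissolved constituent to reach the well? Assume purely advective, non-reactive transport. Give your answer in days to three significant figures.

Hydraulic gradient i = (204.16 − 203.45) / 64.1 = 0.71 / 64.1 = 0.01108
q = Ki = 180 × 0.01108 = 1.994 m/d
v_s = q/n_e = 1.994/0.31 = 6.431 m/d
t = L / v = 159 / 6.431 = 24.72 d

24.7 days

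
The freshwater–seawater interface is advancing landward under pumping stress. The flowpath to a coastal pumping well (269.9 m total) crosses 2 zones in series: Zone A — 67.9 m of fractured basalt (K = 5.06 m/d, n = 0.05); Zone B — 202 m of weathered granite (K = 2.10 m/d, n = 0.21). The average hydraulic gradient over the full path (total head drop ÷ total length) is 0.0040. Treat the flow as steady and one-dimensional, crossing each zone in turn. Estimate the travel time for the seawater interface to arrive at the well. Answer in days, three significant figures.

4650 days

For zones in series the flux q is common to all zones; the equivalent conductivity is the harmonic (thickness-weighted) mean, K_eq = L_total / Σ(L_j/K_j).
Σ(L/K) = 67.9/5.06 + 202/2.10 = 13.42 + 96.19 = 109.6 d
K_eq = L_total / Σ(L/K) = 269.9 / 109.6 = 2.462 m/d
q = K_eq · i = 2.462 × 0.0040 = 0.009850 m/d (same in every zone)
Zone A: v = q/n = 0.009850/0.05 = 0.1970 m/d → t_A = 67.9/0.1970 = 344.7 d
Zone B: v = q/n = 0.009850/0.21 = 0.04690 m/d → t_B = 202/0.04690 = 4307 d
Total t = 344.7 + 4307 = 4651 d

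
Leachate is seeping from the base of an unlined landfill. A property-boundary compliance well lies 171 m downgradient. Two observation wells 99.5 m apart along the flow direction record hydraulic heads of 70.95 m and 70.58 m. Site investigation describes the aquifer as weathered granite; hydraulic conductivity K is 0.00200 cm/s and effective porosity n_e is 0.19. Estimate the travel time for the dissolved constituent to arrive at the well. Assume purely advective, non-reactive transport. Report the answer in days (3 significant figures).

Hydraulic gradient i = (70.95 − 70.58) / 99.5 = 0.37 / 99.5 = 0.003719
K = 0.00200 cm/s × 864 = 1.728 m/d
Darcy flux q = K·i = 1.728 × 0.003719 = 0.006426 m/d
Average linear velocity = 0.006426 / 0.19 = 0.03382 m/d
t = L / v = 171 / 0.03382 = 5056 d

5060 days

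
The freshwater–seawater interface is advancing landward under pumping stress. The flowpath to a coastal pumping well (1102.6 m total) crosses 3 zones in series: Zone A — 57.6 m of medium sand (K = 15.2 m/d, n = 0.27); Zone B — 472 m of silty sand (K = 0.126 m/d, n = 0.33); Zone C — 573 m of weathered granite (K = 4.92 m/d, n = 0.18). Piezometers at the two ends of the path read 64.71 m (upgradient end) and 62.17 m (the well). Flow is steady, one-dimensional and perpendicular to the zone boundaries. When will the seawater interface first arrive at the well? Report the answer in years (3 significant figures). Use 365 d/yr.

Total head drop ΔH = 64.71 − 62.17 = 2.54 m
Continuity: the same q passes through each zone, so ΔH = q·Σ(L_j/K_j) — the zones act as resistances in series.
Σ(L/K) = 57.6/15.2 + 472/0.126 + 573/4.92 = 3.789 + 3746 + 116.5 = 3866 d
q = ΔH / Σ(L/K) = 2.54 / 3866 = 6.570e-4 m/d (same in every zone)
Zone A: v = q/n = 6.570e-4/0.27 = 0.002433 m/d → t_A = 57.6/0.002433 = 23670 d
Zone B: v = q/n = 6.570e-4/0.33 = 0.001991 m/d → t_B = 472/0.001991 = 237100 d
Zone C: v = q/n = 6.570e-4/0.18 = 0.003650 m/d → t_C = 573/0.003650 = 157000 d
Total t = 23670 + 237100 + 157000 = 417800 d
   = 417800 / 365 = 1140 yr

1140 years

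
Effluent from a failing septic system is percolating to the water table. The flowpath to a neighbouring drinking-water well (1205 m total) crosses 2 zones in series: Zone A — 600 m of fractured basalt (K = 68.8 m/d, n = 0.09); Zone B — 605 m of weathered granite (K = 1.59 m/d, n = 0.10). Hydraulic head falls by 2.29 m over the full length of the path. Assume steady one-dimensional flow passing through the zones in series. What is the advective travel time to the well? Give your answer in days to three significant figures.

Steady 1-D flow in series ⇒ the Darcy flux q is identical in every zone and the zone head losses add (resistances L/K in series).
Σ(L/K) = 600/68.8 + 605/1.59 = 8.721 + 380.5 = 389.2 d
q = ΔH / Σ(L/K) = 2.29 / 389.2 = 0.005884 m/d (same in every zone)
Zone A: v = q/n = 0.005884/0.09 = 0.06537 m/d → t_A = 600/0.06537 = 9178 d
Zone B: v = q/n = 0.005884/0.10 = 0.05884 m/d → t_B = 605/0.05884 = 10280 d
Total t = 9178 + 10280 = 19460 d

19500 days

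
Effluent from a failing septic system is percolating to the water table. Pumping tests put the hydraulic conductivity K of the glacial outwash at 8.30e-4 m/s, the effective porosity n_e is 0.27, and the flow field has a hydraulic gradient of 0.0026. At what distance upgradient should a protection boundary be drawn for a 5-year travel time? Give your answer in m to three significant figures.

K = 8.30e-4 m/s × 86400 s/d = 71.71 m/d
Darcy flux q = K·i = 71.71 × 0.0026 = 0.1865 m/d
v_s = q/n_e = 0.1865/0.27 = 0.6906 m/d
T = 5 yr × 365 = 1825 d
L = v × T = 0.6906 × 1825 = 1260 m

1260 m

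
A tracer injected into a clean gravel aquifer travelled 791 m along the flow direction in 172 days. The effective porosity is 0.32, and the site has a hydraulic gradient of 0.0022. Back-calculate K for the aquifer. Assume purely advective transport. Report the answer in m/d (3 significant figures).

669 m/d

v = L / t = 791 / 172 = 4.599 m/d
K = v · n / i = 4.599 × 0.32 / 0.0022 = 669 m/d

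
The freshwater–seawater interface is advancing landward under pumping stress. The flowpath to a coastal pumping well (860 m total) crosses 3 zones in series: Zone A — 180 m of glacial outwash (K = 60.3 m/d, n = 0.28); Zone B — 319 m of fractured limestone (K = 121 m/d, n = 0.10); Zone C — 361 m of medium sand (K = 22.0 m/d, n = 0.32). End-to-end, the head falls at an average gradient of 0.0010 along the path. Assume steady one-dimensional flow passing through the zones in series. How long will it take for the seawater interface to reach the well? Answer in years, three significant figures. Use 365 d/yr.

13.9 years

Continuity: the same q passes through each zone, so ΔH = q·Σ(L_j/K_j) — the zones act as resistances in series.
Σ(L/K) = 180/60.3 + 319/121 + 361/22.0 = 2.985 + 2.636 + 16.41 = 22.03 d
K_eq = L_total / Σ(L/K) = 860 / 22.03 = 39.04 m/d
q = K_eq · i = 39.04 × 0.0010 = 0.03904 m/d (same in every zone)
Zone A: v = q/n = 0.03904/0.28 = 0.1394 m/d → t_A = 180/0.1394 = 1291 d
Zone B: v = q/n = 0.03904/0.10 = 0.3904 m/d → t_B = 319/0.3904 = 817.2 d
Zone C: v = q/n = 0.03904/0.32 = 0.1220 m/d → t_C = 361/0.1220 = 2959 d
Total t = 1291 + 817.2 + 2959 = 5068 d
   = 5068 / 365 = 13.9 yr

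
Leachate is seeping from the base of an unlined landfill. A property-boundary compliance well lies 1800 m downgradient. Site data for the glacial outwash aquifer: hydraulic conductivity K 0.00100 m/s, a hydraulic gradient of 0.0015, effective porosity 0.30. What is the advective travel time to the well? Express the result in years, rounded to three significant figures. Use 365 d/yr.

K = 0.00100 m/s × 86400 s/d = 86.40 m/d
Darcy flux q = K·i = 86.40 × 0.0015 = 0.1296 m/d
Average linear velocity = 0.1296 / 0.30 = 0.4320 m/d
t = L / v = 1800 / 0.4320 = 4167 d
   = 4167 / 365 = 11.4 yr

11.4 years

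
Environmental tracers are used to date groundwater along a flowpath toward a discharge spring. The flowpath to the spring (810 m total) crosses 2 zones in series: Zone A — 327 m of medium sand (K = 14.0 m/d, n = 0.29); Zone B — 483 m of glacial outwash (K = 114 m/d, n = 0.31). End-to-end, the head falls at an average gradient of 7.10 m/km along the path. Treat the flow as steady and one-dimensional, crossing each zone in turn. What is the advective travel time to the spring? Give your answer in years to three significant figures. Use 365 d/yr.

For zones in series the flux q is common to all zones; the equivalent conductivity is the harmonic (thickness-weighted) mean, K_eq = L_total / Σ(L_j/K_j).
Σ(L/K) = 327/14.0 + 483/114 = 23.36 + 4.237 = 27.59 d
K_eq = L_total / Σ(L/K) = 810 / 27.59 = 29.35 m/d
q = K_eq · i = 29.35 × 0.0071 = 0.2084 m/d (same in every zone)
Zone A: v = q/n = 0.2084/0.29 = 0.7187 m/d → t_A = 327/0.7187 = 455.0 d
Zone B: v = q/n = 0.2084/0.31 = 0.6723 m/d → t_B = 483/0.6723 = 718.4 d
Total t = 455.0 + 718.4 = 1173 d
   = 1173 / 365 = 3.21 yr

3.21 years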